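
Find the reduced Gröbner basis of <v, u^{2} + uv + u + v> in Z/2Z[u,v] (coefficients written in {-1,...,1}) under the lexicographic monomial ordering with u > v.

G = {u^{2} + u, v}

f_1 = v, LT = v.
f_2 = u^{2} + uv + u + v, LT = u^{2}.

The S-polynomials (S(f_1,f_2)) all reduce to 0 modulo the current basis, so we have a Gröbner basis.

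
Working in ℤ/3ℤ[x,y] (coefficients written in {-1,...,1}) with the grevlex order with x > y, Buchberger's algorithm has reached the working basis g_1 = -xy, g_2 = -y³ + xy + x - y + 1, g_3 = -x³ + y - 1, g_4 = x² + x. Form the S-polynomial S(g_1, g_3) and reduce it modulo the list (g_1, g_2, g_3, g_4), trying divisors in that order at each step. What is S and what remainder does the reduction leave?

S(g_1, g_3) = y² - y; remainder on division = y² - y.

lcm(LM(g_1), LM(g_3)) = x³y.
S = (lcm/LT(g_1))·g_1 − (lcm/LT(g_3))·g_3 = y² - y.
Reduce S modulo (g_1, g_2, g_3, g_4) in that order:
  leading term y²: no divisor's leading term divides it; move y² to the remainder.
  leading term y: no divisor's leading term divides it; move -y to the remainder.
The remainder y² - y is nonzero, so it would be added as the next basis element.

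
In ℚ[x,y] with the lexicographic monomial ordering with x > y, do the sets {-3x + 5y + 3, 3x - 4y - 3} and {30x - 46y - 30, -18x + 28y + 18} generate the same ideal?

For a fixed monomial order, each ideal has a unique reduced Gröbner basis; comparing bases decides equality.
Buchberger on the first generating set:
f_1 = -3x + 5y + 3, LT = x.
f_2 = 3x - 4y - 3, LT = x.

S(f_1,f_2): lcm = x. S = -⅓y.
  reduce S modulo (f_1, f_2):
  remainder -⅓y ≠ 0; add g_3 = -⅓y to the basis.

The other S-polynomials (S(f_1,g_3), S(f_2,g_3)) all reduce to 0 modulo the current basis, so we have a Gröbner basis.
Inter-reduce: drop elements whose leading term is divisible by another's, tail-reduce, and make monic.
Reduced Gröbner basis: {x - 1, y}.

Buchberger on the second generating set:
h_1 = 30x - 46y - 30, LT = x.
h_2 = -18x + 28y + 18, LT = x.

S(h_1,h_2): lcm = x. S = 1/45y.
  reduce S modulo (h_1, h_2):
  remainder 1/45y ≠ 0; add k_3 = 1/45y to the basis.

The other S-polynomials (S(h_1,k_3), S(h_2,k_3)) all reduce to 0 modulo the current basis, so we have a Gröbner basis.
Inter-reduce: drop elements whose leading term is divisible by another's, tail-reduce, and make monic.
Reduced Gröbner basis: {x - 1, y}.

These coincide, so the ideals are equal.

Yes, the ideals are equal.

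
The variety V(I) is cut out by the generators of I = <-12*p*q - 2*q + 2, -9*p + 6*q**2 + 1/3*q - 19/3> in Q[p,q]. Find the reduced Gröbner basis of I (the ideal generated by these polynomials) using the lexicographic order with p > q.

G = {p - 2/3*q**2 - 1/27*q + 19/27, q**3 + 1/18*q**2 - 29/36*q - 1/4}

f_1 = -12*p*q - 2*q + 2, LT = p*q.
f_2 = -9*p + 6*q**2 + 1/3*q - 19/3, LT = p.

S(f_1,f_2): lcm = p*q. S = 2/3*q**3 + 1/27*q**2 - 29/54*q - 1/6.
  leading term q**3: no divisor's leading term divides it; move 2/3*q**3 to the remainder.
  leading term q**2: no divisor's leading term divides it; move 1/27*q**2 to the remainder.
  leading term q: no divisor's leading term divides it; move -29/54*q to the remainder.
  leading term 1: no divisor's leading term divides it; move -1/6 to the remainder.
  remainder 2/3*q**3 + 1/27*q**2 - 29/54*q - 1/6 ≠ 0; add g_3 = 2/3*q**3 + 1/27*q**2 - 29/54*q - 1/6 to the basis.

S(f_1,g_3): lcm = p*q**3. S = -1/18*p*q**2 + 29/36*p*q + 1/4*p + 1/6*q**3 - 1/6*q**2.
  leading term p*q**2: subtract (1/216*q)·f_1 from -1/18*p*q**2 + 29/36*p*q + 1/4*p + 1/6*q**3 - 1/6*q**2 → 29/36*p*q + 1/4*p + 1/6*q**3 - 17/108*q**2 - 1/108*q
  leading term p*q: subtract (-29/432)·f_1 from 29/36*p*q + 1/4*p + 1/6*q**3 - 17/108*q**2 - 1/108*q → 1/4*p + 1/6*q**3 - 17/108*q**2 - 31/216*q + 29/216
  leading term p: subtract (-1/36)·f_2 from 1/4*p + 1/6*q**3 - 17/108*q**2 - 31/216*q + 29/216 → 1/6*q**3 + 1/108*q**2 - 29/216*q - 1/24
  leading term q**3: subtract (1/4)·g_3 from 1/6*q**3 + 1/108*q**2 - 29/216*q - 1/24 → 0
  remainder 0.

S(f_2,g_3): leading monomials are coprime, so the S-polynomial reduces to 0 (Buchberger's first criterion).
Every S-polynomial of the final basis reduces to 0, so we have a Gröbner basis.
Inter-reduce: drop elements whose leading term is divisible by another's, tail-reduce, and make monic.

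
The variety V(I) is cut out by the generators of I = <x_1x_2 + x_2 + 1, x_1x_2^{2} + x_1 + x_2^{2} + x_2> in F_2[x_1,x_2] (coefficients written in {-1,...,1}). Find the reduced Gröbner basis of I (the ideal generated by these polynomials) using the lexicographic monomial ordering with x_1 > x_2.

G = {x_1, x_2 + 1}

f_1 = x_1x_2 + x_2 + 1, LT = x_1x_2.
f_2 = x_1x_2^{2} + x_1 + x_2^{2} + x_2, LT = x_1x_2^{2}.

S(f_1,f_2): lcm = x_1x_2^{2}. S = x_1.
  leading term x_1: no divisor's leading term divides it; move x_1 to the remainder.
  remainder x_1 ≠ 0; add g_3 = x_1 to the basis.

S(f_1,g_3): lcm = x_1x_2. S = x_2 + 1.
  leading term x_2: no divisor's leading term divides it; move x_2 to the remainder.
  leading term 1: no divisor's leading term divides it; move 1 to the remainder.
  remainder x_2 + 1 ≠ 0; add g_4 = x_2 + 1 to the basis.

The other S-polynomials (S(f_2,g_3), S(f_1,g_4), S(f_2,g_4), S(g_3,g_4)) all reduce to 0 modulo the current basis, so we have a Gröbner basis.
Inter-reduce: drop elements whose leading term is divisible by another's, tail-reduce, and make monic.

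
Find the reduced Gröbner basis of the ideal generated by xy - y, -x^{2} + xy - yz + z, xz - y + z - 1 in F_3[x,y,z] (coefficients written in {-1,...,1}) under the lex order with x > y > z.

G = {x + z^{4} + z^{3} - z^{2} + z, y + z^{4} + z^{2} + z - 1, z^{5} - z^{3} + z - 1}

Buchberger's algorithm terminates because the ascending chain of leading-term ideals stabilizes.

f_1 = xy - y, LT = xy.
f_2 = -x^{2} + xy - yz + z, LT = x^{2}.
f_3 = xz - y + z - 1, LT = xz.

S(f_1,f_2): lcm = x^{2}y. S = xy^{2} - xy - y^{2}z + yz.
  leading term xy^{2}: subtract (y)·f_1 from xy^{2} - xy - y^{2}z + yz → -xy - y^{2}z + y^{2} + yz
  leading term xy: subtract (-1)·f_1 from -xy - y^{2}z + y^{2} + yz → -y^{2}z + y^{2} + yz - y
  leading term y^{2}z: no divisor's leading term divides it; move -y^{2}z to the remainder.
  leading term y^{2}: no divisor's leading term divides it; move y^{2} to the remainder.
  leading term yz: no divisor's leading term divides it; move yz to the remainder.
  leading term y: no divisor's leading term divides it; move -y to the remainder.
  remainder -y^{2}z + y^{2} + yz - y ≠ 0; add g_4 = -y^{2}z + y^{2} + yz - y to the basis.

S(f_1,f_3): lcm = xyz. S = y^{2} + yz + y.
  leading term y^{2}: no divisor's leading term divides it; move y^{2} to the remainder.
  leading term yz: no divisor's leading term divides it; move yz to the remainder.
  leading term y: no divisor's leading term divides it; move y to the remainder.
  remainder y^{2} + yz + y ≠ 0; add g_5 = y^{2} + yz + y to the basis.

S(f_2,f_3): lcm = x^{2}z. S = -xyz + xy - xz + x + yz^{2} - z^{2}.
  leading term xyz: subtract (-z)·f_1 from -xyz + xy - xz + x + yz^{2} - z^{2} → xy - xz + x + yz^{2} - yz - z^{2}
  leading term xy: subtract (1)·f_1 from xy - xz + x + yz^{2} - yz - z^{2} → -xz + x + yz^{2} - yz + y - z^{2}
  leading term xz: subtract (-1)·f_3 from -xz + x + yz^{2} - yz + y - z^{2} → x + yz^{2} - yz - z^{2} + z - 1
  leading term x: no divisor's leading term divides it; move x to the remainder.
  leading term yz^{2}: no divisor's leading term divides it; move yz^{2} to the remainder.
  leading term yz: no divisor's leading term divides it; move -yz to the remainder.
  leading term z^{2}: no divisor's leading term divides it; move -z^{2} to the remainder.
  leading term z: no divisor's leading term divides it; move z to the remainder.
  leading term 1: no divisor's leading term divides it; move -1 to the remainder.
  remainder x + yz^{2} - yz - z^{2} + z - 1 ≠ 0; add g_6 = x + yz^{2} - yz - z^{2} + z - 1 to the basis.

S(g_4,g_5): lcm = y^{2}z. S = -y^{2} - yz^{2} + yz + y.
  leading term y^{2}: subtract (-1)·g_5 from -y^{2} - yz^{2} + yz + y → -yz^{2} - yz - y
  leading term yz^{2}: no divisor's leading term divides it; move -yz^{2} to the remainder.
  leading term yz: no divisor's leading term divides it; move -yz to the remainder.
  leading term y: no divisor's leading term divides it; move -y to the remainder.
  remainder -yz^{2} - yz - y ≠ 0; add g_7 = -yz^{2} - yz - y to the basis.

S(f_3,g_6): lcm = xz. S = -yz^{3} + yz^{2} - y + z^{3} - z^{2} - z - 1.
  leading term yz^{3}: subtract (z)·g_7 from -yz^{3} + yz^{2} - y + z^{3} - z^{2} - z - 1 → -yz^{2} + yz - y + z^{3} - z^{2} - z - 1
  leading term yz^{2}: subtract (1)·g_7 from -yz^{2} + yz - y + z^{3} - z^{2} - z - 1 → -yz + z^{3} - z^{2} - z - 1
  leading term yz: no divisor's leading term divides it; move -yz to the remainder.
  leading term z^{3}: no divisor's leading term divides it; move z^{3} to the remainder.
  leading term z^{2}: no divisor's leading term divides it; move -z^{2} to the remainder.
  leading term z: no divisor's leading term divides it; move -z to the remainder.
  leading term 1: no divisor's leading term divides it; move -1 to the remainder.
  remainder -yz + z^{3} - z^{2} - z - 1 ≠ 0; add g_8 = -yz + z^{3} - z^{2} - z - 1 to the basis.

S(g_7,g_8): lcm = yz^{2}. S = yz + y + z^{4} - z^{3} - z^{2} - z.
  leading term yz: subtract (-1)·g_8 from yz + y + z^{4} - z^{3} - z^{2} - z → y + z^{4} + z^{2} + z - 1
  leading term y: no divisor's leading term divides it; move y to the remainder.
  leading term z^{4}: no divisor's leading term divides it; move z^{4} to the remainder.
  leading term z^{2}: no divisor's leading term divides it; move z^{2} to the remainder.
  leading term z: no divisor's leading term divides it; move z to the remainder.
  leading term 1: no divisor's leading term divides it; move -1 to the remainder.
  remainder y + z^{4} + z^{2} + z - 1 ≠ 0; add g_9 = y + z^{4} + z^{2} + z - 1 to the basis.

S(g_7,g_9): lcm = yz^{2}. S = yz + y - z^{6} - z^{4} - z^{3} + z^{2}.
  leading term yz: subtract (-1)·g_8 from yz + y - z^{6} - z^{4} - z^{3} + z^{2} → y - z^{6} - z^{4} - z - 1
  leading term y: subtract (1)·g_9 from y - z^{6} - z^{4} - z - 1 → -z^{6} + z^{4} - z^{2} + z
  leading term z^{6}: no divisor's leading term divides it; move -z^{6} to the remainder.
  leading term z^{4}: no divisor's leading term divides it; move z^{4} to the remainder.
  leading term z^{2}: no divisor's leading term divides it; move -z^{2} to the remainder.
  leading term z: no divisor's leading term divides it; move z to the remainder.
  remainder -z^{6} + z^{4} - z^{2} + z ≠ 0; add g_10 = -z^{6} + z^{4} - z^{2} + z to the basis.

S(g_8,g_9): lcm = yz. S = -z^{5} + z^{3} - z + 1.
  leading term z^{5}: no divisor's leading term divides it; move -z^{5} to the remainder.
  leading term z^{3}: no divisor's leading term divides it; move z^{3} to the remainder.
  leading term z: no divisor's leading term divides it; move -z to the remainder.
  leading term 1: no divisor's leading term divides it; move 1 to the remainder.
  remainder -z^{5} + z^{3} - z + 1 ≠ 0; add g_11 = -z^{5} + z^{3} - z + 1 to the basis.

The other S-polynomials (S(f_1,g_4), S(f_2,g_4), S(f_3,g_4), S(f_1,g_5), S(f_2,g_5), S(f_3,g_5), S(f_1,g_6), S(f_2,g_6), S(g_4,g_6), S(g_5,g_6), S(f_1,g_7), S(f_2,g_7), S(f_3,g_7), S(g_4,g_7), S(g_5,g_7), S(g_6,g_7), S(f_1,g_8), S(f_2,g_8), S(f_3,g_8), S(g_4,g_8), S(g_5,g_8), S(g_6,g_8), S(f_1,g_9), S(f_2,g_9), S(f_3,g_9), S(g_4,g_9), S(g_5,g_9), S(g_6,g_9), S(f_1,g_10), S(f_2,g_10), S(f_3,g_10), S(g_4,g_10), S(g_5,g_10), S(g_6,g_10), S(g_7,g_10), S(g_8,g_10), S(g_9,g_10), S(f_1,g_11), S(f_2,g_11), S(f_3,g_11), S(g_4,g_11), S(g_5,g_11), S(g_6,g_11), S(g_7,g_11), S(g_8,g_11), S(g_9,g_11), S(g_10,g_11)) all reduce to 0 modulo the current basis, so we have a Gröbner basis.
Inter-reduce: drop elements whose leading term is divisible by another's, tail-reduce, and make monic.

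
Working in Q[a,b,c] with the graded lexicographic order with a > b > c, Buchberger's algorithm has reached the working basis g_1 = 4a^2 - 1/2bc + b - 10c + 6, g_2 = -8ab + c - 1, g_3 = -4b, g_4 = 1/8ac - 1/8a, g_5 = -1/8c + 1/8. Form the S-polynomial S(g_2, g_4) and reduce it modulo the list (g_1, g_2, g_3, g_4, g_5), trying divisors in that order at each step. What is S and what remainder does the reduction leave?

lcm(LM(g_2), LM(g_4)) = abc.
S = (lcm/LT(g_2))·g_2 − (lcm/LT(g_4))·g_4 = ab - 1/8c^2 + 1/8c.
Reduce S modulo (g_1, g_2, g_3, g_4, g_5) in that order:
  leading term ab: subtract (-1/8)·g_2 from ab - 1/8c^2 + 1/8c → -1/8c^2 + 1/4c - 1/8
  leading term c^2: subtract (c)·g_5 from -1/8c^2 + 1/4c - 1/8 → 1/8c - 1/8
  leading term c: subtract (-1)·g_5 from 1/8c - 1/8 → 0
The remainder is 0, so this S-polynomial contributes no new basis element.

S(g_2, g_4) = ab - 1/8c^2 + 1/8c; remainder on division = 0.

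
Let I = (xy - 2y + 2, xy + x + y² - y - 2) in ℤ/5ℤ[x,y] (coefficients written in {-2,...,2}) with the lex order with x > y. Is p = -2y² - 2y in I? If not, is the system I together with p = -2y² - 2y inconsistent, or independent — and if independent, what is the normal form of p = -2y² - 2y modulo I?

First compute the reduced Gröbner basis of I by Buchberger's algorithm.
f_1 = xy - 2y + 2, LT = xy.
f_2 = xy + x + y² - y - 2, LT = xy.

S(f_1,f_2): lcm = xy. S = -x - y² - y - 1.
  leading term x: no divisor's leading term divides it; move -x to the remainder.
  leading term y²: no divisor's leading term divides it; move -y² to the remainder.
  leading term y: no divisor's leading term divides it; move -y to the remainder.
  leading term 1: no divisor's leading term divides it; move -1 to the remainder.
  remainder -x - y² - y - 1 ≠ 0; add h_3 = -x - y² - y - 1 to the basis.

S(f_1,h_3): lcm = xy. S = -y³ - y² + 2y + 2.
  leading term y³: no divisor's leading term divides it; move -y³ to the remainder.
  leading term y²: no divisor's leading term divides it; move -y² to the remainder.
  leading term y: no divisor's leading term divides it; move 2y to the remainder.
  leading term 1: no divisor's leading term divides it; move 2 to the remainder.
  remainder -y³ - y² + 2y + 2 ≠ 0; add h_4 = -y³ - y² + 2y + 2 to the basis.

The other S-polynomials (S(f_2,h_3), S(f_1,h_4), S(f_2,h_4), S(h_3,h_4)) all reduce to 0 modulo the current basis, so we have a Gröbner basis.
Inter-reduce: drop elements whose leading term is divisible by another's, tail-reduce, and make monic.
Reduced Gröbner basis: {x + y² + y + 1, y³ + y² - 2y - 2}.
Label its elements g_1 = x + y² + y + 1, g_2 = y³ + y² - 2y - 2.

Reduce p = -2y² - 2y modulo G:
  leading term y²: no divisor's leading term divides it; move -2y² to the remainder.
  leading term y: no divisor's leading term divides it; move -2y to the remainder.
  normal form = -2y² - 2y.
The normal form is nonzero, so p ∉ I. Since p minus its normal form lies in I, I + (p) = I + (r) where r = -2y² - 2y; decide whether this ideal is the whole ring.
Run Buchberger on G together with r (pairs among the g_i already reduce to 0 since G is a Gröbner basis):
g_1 = x + y² + y + 1, LT = x.
g_2 = y³ + y² - 2y - 2, LT = y³.
r = -2y² - 2y, LT = y².

S(g_2,r): lcm = y³. S = -2y - 2.
  leading term y: no divisor's leading term divides it; move -2y to the remainder.
  leading term 1: no divisor's leading term divides it; move -2 to the remainder.
  remainder -2y - 2 ≠ 0; add m_4 = -2y - 2 to the basis.

The other S-polynomials (S(g_1,g_2), S(g_1,r), S(g_1,m_4), S(g_2,m_4), S(r,m_4)) all reduce to 0 modulo the current basis, so we have a Gröbner basis.
Inter-reduce: drop elements whose leading term is divisible by another's, tail-reduce, and make monic.
Reduced Gröbner basis: {x + 1, y + 1}.
The reduced Gröbner basis of I + (p) is {x + 1, y + 1} ≠ {1}, a proper ideal, so the enlarged system stays consistent: p is independent of I, with normal form -2y² - 2y.

-2y² - 2y is independent of I; its normal form modulo I is -2y² - 2y.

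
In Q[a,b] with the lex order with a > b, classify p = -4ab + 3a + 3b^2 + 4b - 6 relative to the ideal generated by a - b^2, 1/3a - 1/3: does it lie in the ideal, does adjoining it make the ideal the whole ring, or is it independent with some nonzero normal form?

First compute the reduced Gröbner basis of I by Buchberger's algorithm.
f_1 = a - b^2, LT = a.
f_2 = 1/3a - 1/3, LT = a.

S(f_1,f_2): lcm = a. S = -b^2 + 1.
  reduce S modulo (f_1, f_2):
  remainder -b^2 + 1 ≠ 0; add h_3 = -b^2 + 1 to the basis.

The other S-polynomials (S(f_1,h_3), S(f_2,h_3)) all reduce to 0 modulo the current basis, so we have a Gröbner basis.
Inter-reduce: drop elements whose leading term is divisible by another's, tail-reduce, and make monic.
Reduced Gröbner basis: {a - 1, b^2 - 1}.
Label its elements g_1 = a - 1, g_2 = b^2 - 1.

Reduce p = -4ab + 3a + 3b^2 + 4b - 6 modulo G:
  leading term ab: subtract (-4b)·g_1 from -4ab + 3a + 3b^2 + 4b - 6 → 3a + 3b^2 - 6
  leading term a: subtract (3)·g_1 from 3a + 3b^2 - 6 → 3b^2 - 3
  leading term b^2: subtract (3)·g_2 from 3b^2 - 3 → 0
  normal form = 0.
Since the normal form is 0, p ∈ I.

-4ab + 3a + 3b^2 + 4b - 6 lies in I (it reduces to 0).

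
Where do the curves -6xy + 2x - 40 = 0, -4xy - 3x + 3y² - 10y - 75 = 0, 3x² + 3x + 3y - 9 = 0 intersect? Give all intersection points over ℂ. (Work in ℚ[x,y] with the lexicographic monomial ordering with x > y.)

{(2, -3)}

Compute a lex Gröbner basis by Buchberger's algorithm.
f_1 = -6xy + 2x - 40, LT = xy.
f_2 = -4xy - 3x + 3y² - 10y - 75, LT = xy.
f_3 = 3x² + 3x + 3y - 9, LT = x².

S(f_1,f_2): lcm = xy. S = -13/12x + ¾y² - 5/2y - 145/12.
  leading term x: no divisor's leading term divides it; move -13/12x to the remainder.
  leading term y²: no divisor's leading term divides it; move ¾y² to the remainder.
  leading term y: no divisor's leading term divides it; move -5/2y to the remainder.
  leading term 1: no divisor's leading term divides it; move -145/12 to the remainder.
  remainder -13/12x + ¾y² - 5/2y - 145/12 ≠ 0; add h_4 = -13/12x + ¾y² - 5/2y - 145/12 to the basis.

S(f_1,f_3): lcm = x²y. S = -⅓x² - xy + 20/3x - y² + 3y.
  leading term x²: subtract (-1/9)·f_3 from -⅓x² - xy + 20/3x - y² + 3y → -xy + 7x - y² + 10/3y - 1
  leading term xy: subtract (⅙)·f_1 from -xy + 7x - y² + 10/3y - 1 → 20/3x - y² + 10/3y + 17/3
  leading term x: subtract (-80/13)·h_4 from 20/3x - y² + 10/3y + 17/3 → 47/13y² - 470/39y - 893/13
  leading term y²: no divisor's leading term divides it; move 47/13y² to the remainder.
  leading term y: no divisor's leading term divides it; move -470/39y to the remainder.
  leading term 1: no divisor's leading term divides it; move -893/13 to the remainder.
  remainder 47/13y² - 470/39y - 893/13 ≠ 0; add h_5 = 47/13y² - 470/39y - 893/13 to the basis.

S(f_2,f_3): lcm = x²y. S = ¾x² - ¾xy² + 3/2xy + 75/4x - y² + 3y.
  leading term x²: subtract (¼)·f_3 from ¾x² - ¾xy² + 3/2xy + 75/4x - y² + 3y → -¾xy² + 3/2xy + 18x - y² + 9/4y + 9/4
  leading term xy²: subtract (⅛y)·f_1 from -¾xy² + 3/2xy + 18x - y² + 9/4y + 9/4 → 5/4xy + 18x - y² + 29/4y + 9/4
  leading term xy: subtract (-5/24)·f_1 from 5/4xy + 18x - y² + 29/4y + 9/4 → 221/12x - y² + 29/4y - 73/12
  leading term x: subtract (-17)·h_4 from 221/12x - y² + 29/4y - 73/12 → 47/4y² - 141/4y - 423/2
  leading term y²: subtract (13/4)·h_5 from 47/4y² - 141/4y - 423/2 → 47/12y + 47/4
  leading term y: no divisor's leading term divides it; move 47/12y to the remainder.
  leading term 1: no divisor's leading term divides it; move 47/4 to the remainder.
  remainder 47/12y + 47/4 ≠ 0; add h_6 = 47/12y + 47/4 to the basis.

The other S-polynomials (S(f_1,h_4), S(f_2,h_4), S(f_3,h_4), S(f_1,h_5), S(f_2,h_5), S(f_3,h_5), S(h_4,h_5), S(f_1,h_6), S(f_2,h_6), S(f_3,h_6), S(h_4,h_6), S(h_5,h_6)) all reduce to 0 modulo the current basis, so we have a Gröbner basis.
Inter-reduce: drop elements whose leading term is divisible by another's, tail-reduce, and make monic.
Reduced Gröbner basis: {x - 2, y + 3}.

The lex basis is triangular: the last element involves only y. Solving y + 3 = 0 gives y ∈ {-3}; substituting each value into the earlier elements determines the remaining variables.
  y = -3: the earlier basis element becomes x - 2 = 0, giving x = 2 — point (2, -3).
Check: every point annihilates each of the original generators.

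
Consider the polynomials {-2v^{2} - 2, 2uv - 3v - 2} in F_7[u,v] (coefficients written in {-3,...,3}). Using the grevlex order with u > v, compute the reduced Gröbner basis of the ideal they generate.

G = {v^{2} + 1, u + v + 2}

The reduced Gröbner basis is the canonical form of the ideal for this ordering.

f_1 = -2v^{2} - 2, LT = v^{2}.
f_2 = 2uv - 3v - 2, LT = uv.

S(f_1,f_2): lcm = uv^{2}. S = -2v^{2} + u + v.
  leading term v^{2}: subtract (1)·f_1 from -2v^{2} + u + v → u + v + 2
  leading term u: no divisor's leading term divides it; move u to the remainder.
  leading term v: no divisor's leading term divides it; move v to the remainder.
  leading term 1: no divisor's leading term divides it; move 2 to the remainder.
  remainder u + v + 2 ≠ 0; add g_3 = u + v + 2 to the basis.

The other S-polynomials (S(f_1,g_3), S(f_2,g_3)) all reduce to 0 modulo the current basis, so we have a Gröbner basis.
Inter-reduce: drop elements whose leading term is divisible by another's, tail-reduce, and make monic.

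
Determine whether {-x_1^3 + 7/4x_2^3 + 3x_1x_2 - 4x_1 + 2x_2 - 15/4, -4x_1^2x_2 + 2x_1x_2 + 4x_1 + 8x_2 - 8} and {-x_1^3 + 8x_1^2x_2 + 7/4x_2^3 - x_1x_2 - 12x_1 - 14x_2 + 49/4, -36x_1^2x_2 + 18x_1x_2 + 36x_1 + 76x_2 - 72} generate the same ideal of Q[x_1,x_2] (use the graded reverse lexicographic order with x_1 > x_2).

Equality of ideals is decidable: compute both reduced Gröbner bases (unique for the ordering) and check whether they agree.
Buchberger on the first generating set:
f_1 = -x_1^3 + 7/4x_2^3 + 3x_1x_2 - 4x_1 + 2x_2 - 15/4, LT = x_1^3.
f_2 = -4x_1^2x_2 + 2x_1x_2 + 4x_1 + 8x_2 - 8, LT = x_1^2x_2.

S(f_1,f_2): lcm = x_1^3x_2. S = -7/4x_2^4 + 1/2x_1^2x_2 - 3x_1x_2^2 + x_1^2 + 6x_1x_2 - 2x_2^2 - 2x_1 + 15/4x_2.
  reduce S modulo (f_1, f_2):
  remainder -7/4x_2^4 - 3x_1x_2^2 + x_1^2 + 25/4x_1x_2 - 2x_2^2 - 3/2x_1 + 19/4x_2 - 1 ≠ 0; add g_3 = -7/4x_2^4 - 3x_1x_2^2 + x_1^2 + 25/4x_1x_2 - 2x_2^2 - 3/2x_1 + 19/4x_2 - 1 to the basis.

The other S-polynomials (S(f_1,g_3), S(f_2,g_3)) all reduce to 0 modulo the current basis, so we have a Gröbner basis.
Inter-reduce: drop elements whose leading term is divisible by another's, tail-reduce, and make monic.
Reduced Gröbner basis: {x_2^4 + 12/7x_1x_2^2 - 4/7x_1^2 - 25/7x_1x_2 + 8/7x_2^2 + 6/7x_1 - 19/7x_2 + 4/7, x_1^3 - 7/4x_2^3 - 3x_1x_2 + 4x_1 - 2x_2 + 15/4, x_1^2x_2 - 1/2x_1x_2 - x_1 - 2x_2 + 2}.

Buchberger on the second generating set:
h_1 = -x_1^3 + 8x_1^2x_2 + 7/4x_2^3 - x_1x_2 - 12x_1 - 14x_2 + 49/4, LT = x_1^3.
h_2 = -36x_1^2x_2 + 18x_1x_2 + 36x_1 + 76x_2 - 72, LT = x_1^2x_2.

S(h_1,h_2): lcm = x_1^3x_2. S = -8x_1^2x_2^2 - 7/4x_2^4 + 1/2x_1^2x_2 + x_1x_2^2 + x_1^2 + 127/9x_1x_2 + 14x_2^2 - 2x_1 - 49/4x_2.
  reduce S modulo (h_1, h_2):
  remainder -7/4x_2^4 - 3x_1x_2^2 + x_1^2 + 229/36x_1x_2 - 26/9x_2^2 - 3/2x_1 + 173/36x_2 - 1 ≠ 0; add k_3 = -7/4x_2^4 - 3x_1x_2^2 + x_1^2 + 229/36x_1x_2 - 26/9x_2^2 - 3/2x_1 + 173/36x_2 - 1 to the basis.

The other S-polynomials (S(h_1,k_3), S(h_2,k_3)) all reduce to 0 modulo the current basis, so we have a Gröbner basis.
Inter-reduce: drop elements whose leading term is divisible by another's, tail-reduce, and make monic.
Reduced Gröbner basis: {x_2^4 + 12/7x_1x_2^2 - 4/7x_1^2 - 229/63x_1x_2 + 104/63x_2^2 + 6/7x_1 - 173/63x_2 + 4/7, x_1^3 - 7/4x_2^3 - 3x_1x_2 + 4x_1 - 26/9x_2 + 15/4, x_1^2x_2 - 1/2x_1x_2 - x_1 - 19/9x_2 + 2}.

The bases are distinct; the ideals are different.

No, the ideals differ.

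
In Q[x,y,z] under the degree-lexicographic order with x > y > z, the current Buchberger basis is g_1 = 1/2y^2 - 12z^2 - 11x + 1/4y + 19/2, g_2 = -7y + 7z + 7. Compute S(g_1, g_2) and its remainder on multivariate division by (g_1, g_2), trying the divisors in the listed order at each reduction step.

S(g_1, g_2) = yz - 24z^2 - 22x + 3/2y + 19; remainder on division = -23z^2 - 22x + 5/2z + 41/2.

lcm(LM(g_1), LM(g_2)) = y^2.
S = (lcm/LT(g_1))·g_1 − (lcm/LT(g_2))·g_2 = yz - 24z^2 - 22x + 3/2y + 19.
Reduce S modulo (g_1, g_2) in that order:
  leading term yz: subtract (-1/7z)·g_2 from yz - 24z^2 - 22x + 3/2y + 19 → -23z^2 - 22x + 3/2y + z + 19
  leading term z^2: no divisor's leading term divides it; move -23z^2 to the remainder.
  leading term x: no divisor's leading term divides it; move -22x to the remainder.
  leading term y: subtract (-3/14)·g_2 from 3/2y + z + 19 → 5/2z + 41/2
  leading term z: no divisor's leading term divides it; move 5/2z to the remainder.
  leading term 1: no divisor's leading term divides it; move 41/2 to the remainder.
The remainder -23z^2 - 22x + 5/2z + 41/2 is nonzero, so it would be added as the next basis element.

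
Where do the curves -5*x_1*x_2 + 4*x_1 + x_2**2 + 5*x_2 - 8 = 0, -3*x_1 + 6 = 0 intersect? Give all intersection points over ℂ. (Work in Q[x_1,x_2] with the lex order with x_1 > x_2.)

Compute a lex Gröbner basis by Buchberger's algorithm.
f_1 = -5*x_1*x_2 + 4*x_1 + x_2**2 + 5*x_2 - 8, LT = x_1*x_2.
f_2 = -3*x_1 + 6, LT = x_1.

S(f_1,f_2): lcm = x_1*x_2. S = -4/5*x_1 - 1/5*x_2**2 + x_2 + 8/5.
  reduce S modulo (f_1, f_2):
  remainder -1/5*x_2**2 + x_2 ≠ 0; add h_3 = -1/5*x_2**2 + x_2 to the basis.

The other S-polynomials (S(f_1,h_3), S(f_2,h_3)) all reduce to 0 modulo the current basis, so we have a Gröbner basis.
Inter-reduce: drop elements whose leading term is divisible by another's, tail-reduce, and make monic.
Reduced Gröbner basis: {x_1 - 2, x_2**2 - 5*x_2}.

Since the basis is lex-ordered, x_2**2 - 5*x_2 is univariate in x_2. Its roots are {0, 5}. Back-substituting each root into the other basis elements fixes the other coordinates.
  x_2 = 0: the earlier basis element becomes x_1 - 2 = 0, giving x_1 = 2 — point (2, 0).
  x_2 = 5: the earlier basis element becomes x_1 - 2 = 0, giving x_1 = 2 — point (2, 5).

{(2, 0), (2, 5)}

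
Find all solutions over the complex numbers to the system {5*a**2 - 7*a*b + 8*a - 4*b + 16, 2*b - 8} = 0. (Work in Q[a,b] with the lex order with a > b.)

{(0, 4), (4, 4)}

Compute a lex Gröbner basis by Buchberger's algorithm.
f_1 = 5*a**2 - 7*a*b + 8*a - 4*b + 16, LT = a**2.
f_2 = 2*b - 8, LT = b.

The S-polynomials (S(f_1,f_2)) all reduce to 0 modulo the current basis, so we have a Gröbner basis.
Inter-reduce: drop elements whose leading term is divisible by another's, tail-reduce, and make monic.
Reduced Gröbner basis: {a**2 - 4*a, b - 4}.

From the last basis element, b - 4 = 0, so b takes values in {4}. Each choice, substituted upward through the basis, yields the corresponding point(s) of the solution set.
  b = 4: the earlier basis element becomes a**2 - 4*a = 0, giving a = 0, 4 — points (0, 4), (4, 4).
Each listed point satisfies every original equation (direct substitution).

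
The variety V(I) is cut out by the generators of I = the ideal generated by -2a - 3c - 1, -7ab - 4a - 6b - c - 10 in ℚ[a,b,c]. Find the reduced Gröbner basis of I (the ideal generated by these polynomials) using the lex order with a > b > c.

f_1 = -2a - 3c - 1, LT = a.
f_2 = -7ab - 4a - 6b - c - 10, LT = ab.

S(f_1,f_2): lcm = ab. S = -4/7a + 3/2bc - 5/14b - 1/7c - 10/7.
  leading term a: subtract (2/7)·f_1 from -4/7a + 3/2bc - 5/14b - 1/7c - 10/7 → 3/2bc - 5/14b + 5/7c - 8/7
  leading term bc: no divisor's leading term divides it; move 3/2bc to the remainder.
  leading term b: no divisor's leading term divides it; move -5/14b to the remainder.
  leading term c: no divisor's leading term divides it; move 5/7c to the remainder.
  leading term 1: no divisor's leading term divides it; move -8/7 to the remainder.
  remainder 3/2bc - 5/14b + 5/7c - 8/7 ≠ 0; add g_3 = 3/2bc - 5/14b + 5/7c - 8/7 to the basis.

S(f_1,g_3): leading monomials are coprime, so the S-polynomial reduces to 0 (Buchberger's first criterion).
S(f_2,g_3): lcm = abc. S = 5/21ab + 2/21ac + 16/21a + 6/7bc + 1/7c² + 10/7c.
  leading term ab: subtract (-5/42b)·f_1 from 5/21ab + 2/21ac + 16/21a + 6/7bc + 1/7c² + 10/7c → 2/21ac + 16/21a + ½bc - 5/42b + 1/7c² + 10/7c
  leading term ac: subtract (-1/21c)·f_1 from 2/21ac + 16/21a + ½bc - 5/42b + 1/7c² + 10/7c → 16/21a + ½bc - 5/42b + 29/21c
  leading term a: subtract (-8/21)·f_1 from 16/21a + ½bc - 5/42b + 29/21c → ½bc - 5/42b + 5/21c - 8/21
  leading term bc: subtract (⅓)·g_3 from ½bc - 5/42b + 5/21c - 8/21 → 0
  remainder 0.

Every S-polynomial of the final basis reduces to 0, so we have a Gröbner basis.
Inter-reduce: drop elements whose leading term is divisible by another's, tail-reduce, and make monic.

G = {a + 3/2c + ½, bc - 5/21b + 10/21c - 16/21}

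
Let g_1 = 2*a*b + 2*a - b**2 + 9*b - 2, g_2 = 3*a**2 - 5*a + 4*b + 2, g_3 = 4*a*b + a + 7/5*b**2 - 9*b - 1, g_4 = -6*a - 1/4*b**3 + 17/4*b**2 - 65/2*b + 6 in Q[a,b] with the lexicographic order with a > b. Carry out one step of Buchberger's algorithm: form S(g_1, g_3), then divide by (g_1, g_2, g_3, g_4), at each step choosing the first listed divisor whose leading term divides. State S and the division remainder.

lcm(LM(g_1), LM(g_3)) = a*b.
S = (lcm/LT(g_1))·g_1 − (lcm/LT(g_3))·g_3 = 3/4*a - 17/20*b**2 + 27/4*b - 3/4.
Reduce S modulo (g_1, g_2, g_3, g_4) in that order:
  leading term a: subtract (-1/8)·g_4 from 3/4*a - 17/20*b**2 + 27/4*b - 3/4 → -1/32*b**3 - 51/160*b**2 + 43/16*b
  leading term b**3: no divisor's leading term divides it; move -1/32*b**3 to the remainder.
  leading term b**2: no divisor's leading term divides it; move -51/160*b**2 to the remainder.
  leading term b: no divisor's leading term divides it; move 43/16*b to the remainder.
The remainder -1/32*b**3 - 51/160*b**2 + 43/16*b is nonzero, so it would be added as the next basis element.

S(g_1, g_3) = 3/4*a - 17/20*b**2 + 27/4*b - 3/4; remainder on division = -1/32*b**3 - 51/160*b**2 + 43/16*b.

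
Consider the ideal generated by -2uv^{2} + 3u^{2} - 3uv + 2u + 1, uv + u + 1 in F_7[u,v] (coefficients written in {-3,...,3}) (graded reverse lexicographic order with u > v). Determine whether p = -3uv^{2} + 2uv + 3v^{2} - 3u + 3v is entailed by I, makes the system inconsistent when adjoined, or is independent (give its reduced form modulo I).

First compute the reduced Gröbner basis of I by Buchberger's algorithm.
f_1 = -2uv^{2} + 3u^{2} - 3uv + 2u + 1, LT = uv^{2}.
f_2 = uv + u + 1, LT = uv.

S(f_1,f_2): lcm = uv^{2}. S = 2u^{2} - 3uv - u - v + 3.
  reduce S modulo (f_1, f_2):
  remainder 2u^{2} + 2u - v - 1 ≠ 0; add h_3 = 2u^{2} + 2u - v - 1 to the basis.

S(f_1,h_3): lcm = u^{2}v^{2}. S = 2u^{3} - 2u^{2}v - uv^{2} - 3v^{3} - u^{2} - 3v^{2} + 3u.
  reduce S modulo (f_1, f_2, h_3):
  remainder -3v^{3} - 3v^{2} - 2u - 3v + 1 ≠ 0; add h_4 = -3v^{3} - 3v^{2} - 2u - 3v + 1 to the basis.

S(f_2,h_3): lcm = u^{2}v. S = u^{2} - uv - 3v^{2} + u - 3v.
  reduce S modulo (f_1, f_2, h_3, h_4):
  remainder -3v^{2} + u + v - 2 ≠ 0; add h_5 = -3v^{2} + u + v - 2 to the basis.

The other S-polynomials (S(f_1,h_4), S(f_2,h_4), S(h_3,h_4), S(f_1,h_5), S(f_2,h_5), S(h_3,h_5), S(h_4,h_5)) all reduce to 0 modulo the current basis, so we have a Gröbner basis.
Inter-reduce: drop elements whose leading term is divisible by another's, tail-reduce, and make monic.
Reduced Gröbner basis: {u^{2} + u + 3v + 3, uv + u + 1, v^{2} + 2u + 2v + 3}.
Label its elements g_1 = u^{2} + u + 3v + 3, g_2 = uv + u + 1, g_3 = v^{2} + 2u + 2v + 3.

Reduce p = -3uv^{2} + 2uv + 3v^{2} - 3u + 3v modulo G:
  leading term uv^{2}: subtract (-3v)·g_2 from -3uv^{2} + 2uv + 3v^{2} - 3u + 3v → -2uv + 3v^{2} - 3u - v
  leading term uv: subtract (-2)·g_2 from -2uv + 3v^{2} - 3u - v → 3v^{2} - u - v + 2
  leading term v^{2}: subtract (3)·g_3 from 3v^{2} - u - v + 2 → 0
  normal form = 0.
Since the normal form is 0, p ∈ I.

-3uv^{2} + 2uv + 3v^{2} - 3u + 3v lies in I (it reduces to 0).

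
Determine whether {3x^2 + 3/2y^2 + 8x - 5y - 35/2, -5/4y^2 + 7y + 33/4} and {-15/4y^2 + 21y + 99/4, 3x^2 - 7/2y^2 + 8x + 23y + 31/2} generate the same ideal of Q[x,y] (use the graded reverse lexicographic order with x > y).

Yes, the ideals are equal.

Since reduced Gröbner bases are canonical representatives of ideals under a given ordering, it suffices to compute and compare them.
Buchberger on the first generating set:
f_1 = 3x^2 + 3/2y^2 + 8x - 5y - 35/2, LT = x^2.
f_2 = -5/4y^2 + 7y + 33/4, LT = y^2.

The S-polynomials (S(f_1,f_2)) all reduce to 0 modulo the current basis, so we have a Gröbner basis.
Inter-reduce: drop elements whose leading term is divisible by another's, tail-reduce, and make monic.
Reduced Gröbner basis: {x^2 + 8/3x + 17/15y - 38/15, y^2 - 28/5y - 33/5}.

Buchberger on the second generating set:
h_1 = -15/4y^2 + 21y + 99/4, LT = y^2.
h_2 = 3x^2 - 7/2y^2 + 8x + 23y + 31/2, LT = x^2.

The S-polynomials (S(h_1,h_2)) all reduce to 0 modulo the current basis, so we have a Gröbner basis.
Inter-reduce: drop elements whose leading term is divisible by another's, tail-reduce, and make monic.
Reduced Gröbner basis: {x^2 + 8/3x + 17/15y - 38/15, y^2 - 28/5y - 33/5}.

The two bases agree; hence the ideals are identical.
The choice of monomial ordering does not affect the verdict — as long as both bases are computed under the same ordering, their equality decides ideal equality.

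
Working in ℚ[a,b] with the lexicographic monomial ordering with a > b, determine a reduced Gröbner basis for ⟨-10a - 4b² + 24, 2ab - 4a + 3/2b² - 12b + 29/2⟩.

G = {a + ⅖b² - 12/5, b³ - 31/8b² + 9b - 49/8}

f_1 = -10a - 4b² + 24, LT = a.
f_2 = 2ab - 4a + 3/2b² - 12b + 29/2, LT = ab.

S(f_1,f_2): lcm = ab. S = 2a + ⅖b³ - ¾b² + 18/5b - 29/4.
  leading term a: subtract (-⅕)·f_1 from 2a + ⅖b³ - ¾b² + 18/5b - 29/4 → ⅖b³ - 31/20b² + 18/5b - 49/20
  leading term b³: no divisor's leading term divides it; move ⅖b³ to the remainder.
  leading term b²: no divisor's leading term divides it; move -31/20b² to the remainder.
  leading term b: no divisor's leading term divides it; move 18/5b to the remainder.
  leading term 1: no divisor's leading term divides it; move -49/20 to the remainder.
  remainder ⅖b³ - 31/20b² + 18/5b - 49/20 ≠ 0; add g_3 = ⅖b³ - 31/20b² + 18/5b - 49/20 to the basis.

The other S-polynomials (S(f_1,g_3), S(f_2,g_3)) all reduce to 0 modulo the current basis, so we have a Gröbner basis.
Inter-reduce: drop elements whose leading term is divisible by another's, tail-reduce, and make monic.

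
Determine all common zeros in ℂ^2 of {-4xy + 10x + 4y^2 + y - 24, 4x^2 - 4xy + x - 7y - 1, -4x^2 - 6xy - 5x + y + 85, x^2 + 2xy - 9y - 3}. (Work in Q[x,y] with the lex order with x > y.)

{(3, 2)}

Compute a lex Gröbner basis by Buchberger's algorithm.
f_1 = -4xy + 10x + 4y^2 + y - 24, LT = xy.
f_2 = 4x^2 - 4xy + x - 7y - 1, LT = x^2.
f_3 = -4x^2 - 6xy - 5x + y + 85, LT = x^2.
f_4 = x^2 + 2xy - 9y - 3, LT = x^2.

S(f_1,f_2): lcm = x^2y. S = -5/2x^2 - 1/2xy + 6x + 7/4y^2 + 1/4y.
  reduce S modulo (f_1, f_2, f_3, f_4):
  remainder -7/8x - 5/4y^2 - 39/8y + 139/8 ≠ 0; add h_5 = -7/8x - 5/4y^2 - 39/8y + 139/8 to the basis.

S(f_1,f_3): lcm = x^2y. S = -5/2x^2 - 5/2xy^2 - 3/2xy + 6x + 1/4y^2 + 85/4y.
  reduce S modulo (f_1, f_2, f_3, f_4, h_5):
  remainder -5/2y^3 + 925/56y^2 + 15139/112y - 17719/56 ≠ 0; add h_6 = -5/2y^3 + 925/56y^2 + 15139/112y - 17719/56 to the basis.

S(f_1,f_4): lcm = x^2y. S = -5/2x^2 - 3xy^2 - 1/4xy + 6x + 9y^2 + 3y.
  reduce S modulo (f_1, f_2, f_3, f_4, h_5, h_6):
  remainder 149/28y^2 - 23679/560y + 17719/280 ≠ 0; add h_7 = 149/28y^2 - 23679/560y + 17719/280 to the basis.

S(f_2,f_3): lcm = x^2. S = -5/2xy - x - 3/2y + 21.
  reduce S modulo (f_1, f_2, f_3, f_4, h_5, h_6, h_7):
  remainder 120035/1192y - 120035/596 ≠ 0; add h_8 = 120035/1192y - 120035/596 to the basis.

The other S-polynomials (S(f_2,f_4), S(f_3,f_4), S(f_1,h_5), S(f_2,h_5), S(f_3,h_5), S(f_4,h_5), S(f_1,h_6), S(f_2,h_6), S(f_3,h_6), S(f_4,h_6), S(h_5,h_6), S(f_1,h_7), S(f_2,h_7), S(f_3,h_7), S(f_4,h_7), S(h_5,h_7), S(h_6,h_7), S(f_1,h_8), S(f_2,h_8), S(f_3,h_8), S(f_4,h_8), S(h_5,h_8), S(h_6,h_8), S(h_7,h_8)) all reduce to 0 modulo the current basis, so we have a Gröbner basis.
Inter-reduce: drop elements whose leading term is divisible by another's, tail-reduce, and make monic.
Reduced Gröbner basis: {x - 3, y - 2}.

A lex Gröbner basis eliminates variables successively. Here y - 2 depends only on y, with roots {2}; lifting each root through the earlier basis elements recovers the full solutions.
  y = 2: the earlier basis element becomes x - 3 = 0, giving x = 3 — point (3, 2).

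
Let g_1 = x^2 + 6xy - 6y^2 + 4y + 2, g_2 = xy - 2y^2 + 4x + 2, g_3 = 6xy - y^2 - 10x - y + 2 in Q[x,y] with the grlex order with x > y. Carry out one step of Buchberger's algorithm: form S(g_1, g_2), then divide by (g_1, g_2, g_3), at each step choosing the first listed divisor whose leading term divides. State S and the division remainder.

lcm(LM(g_1), LM(g_2)) = x^2y.
S = (lcm/LT(g_1))·g_1 − (lcm/LT(g_2))·g_2 = 8xy^2 - 6y^3 - 4x^2 + 4y^2 - 2x + 2y.
Reduce S modulo (g_1, g_2, g_3) in that order:
  leading term xy^2: subtract (8y)·g_2 from 8xy^2 - 6y^3 - 4x^2 + 4y^2 - 2x + 2y → 10y^3 - 4x^2 - 32xy + 4y^2 - 2x - 14y
  leading term y^3: no divisor's leading term divides it; move 10y^3 to the remainder.
  leading term x^2: subtract (-4)·g_1 from -4x^2 - 32xy + 4y^2 - 2x - 14y → -8xy - 20y^2 - 2x + 2y + 8
  leading term xy: subtract (-8)·g_2 from -8xy - 20y^2 - 2x + 2y + 8 → -36y^2 + 30x + 2y + 24
  leading term y^2: no divisor's leading term divides it; move -36y^2 to the remainder.
  leading term x: no divisor's leading term divides it; move 30x to the remainder.
  leading term y: no divisor's leading term divides it; move 2y to the remainder.
  leading term 1: no divisor's leading term divides it; move 24 to the remainder.
The remainder 10y^3 - 36y^2 + 30x + 2y + 24 is nonzero, so it would be added as the next basis element.
This is the inner loop of Buchberger's algorithm — each nonzero remainder becomes a new basis element.

S(g_1, g_2) = 8xy^2 - 6y^3 - 4x^2 + 4y^2 - 2x + 2y; remainder on division = 10y^3 - 36y^2 + 30x + 2y + 24.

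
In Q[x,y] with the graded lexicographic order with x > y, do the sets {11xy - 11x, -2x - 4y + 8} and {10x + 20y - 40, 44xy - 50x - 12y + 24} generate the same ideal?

Yes, the ideals are equal.

For a fixed monomial order, each ideal has a unique reduced Gröbner basis; comparing bases decides equality.
Buchberger on the first generating set:
f_1 = 11xy - 11x, LT = xy.
f_2 = -2x - 4y + 8, LT = x.

S(f_1,f_2): lcm = xy. S = -2y^2 - x + 4y.
  reduce S modulo (f_1, f_2):
  remainder -2y^2 + 6y - 4 ≠ 0; add g_3 = -2y^2 + 6y - 4 to the basis.

The other S-polynomials (S(f_1,g_3), S(f_2,g_3)) all reduce to 0 modulo the current basis, so we have a Gröbner basis.
Inter-reduce: drop elements whose leading term is divisible by another's, tail-reduce, and make monic.
Reduced Gröbner basis: {y^2 - 3y + 2, x + 2y - 4}.

Buchberger on the second generating set:
h_1 = 10x + 20y - 40, LT = x.
h_2 = 44xy - 50x - 12y + 24, LT = xy.

S(h_1,h_2): lcm = xy. S = 2y^2 + 25/22x - 41/11y - 6/11.
  reduce S modulo (h_1, h_2):
  remainder 2y^2 - 6y + 4 ≠ 0; add k_3 = 2y^2 - 6y + 4 to the basis.

The other S-polynomials (S(h_1,k_3), S(h_2,k_3)) all reduce to 0 modulo the current basis, so we have a Gröbner basis.
Inter-reduce: drop elements whose leading term is divisible by another's, tail-reduce, and make monic.
Reduced Gröbner basis: {y^2 - 3y + 2, x + 2y - 4}.

These coincide, so the ideals are equal.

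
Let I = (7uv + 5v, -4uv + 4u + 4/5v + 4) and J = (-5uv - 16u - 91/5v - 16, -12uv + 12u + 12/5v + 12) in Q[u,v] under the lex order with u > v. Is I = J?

Yes, the ideals are equal.

Equality of ideals is decidable: compute both reduced Gröbner bases (unique for the ordering) and check whether they agree.
Buchberger on the first generating set:
f_1 = 7uv + 5v, LT = uv.
f_2 = -4uv + 4u + 4/5v + 4, LT = uv.

S(f_1,f_2): lcm = uv. S = u + 32/35v + 1.
  leading term u: no divisor's leading term divides it; move u to the remainder.
  leading term v: no divisor's leading term divides it; move 32/35v to the remainder.
  leading term 1: no divisor's leading term divides it; move 1 to the remainder.
  remainder u + 32/35v + 1 ≠ 0; add g_3 = u + 32/35v + 1 to the basis.

S(f_1,g_3): lcm = uv. S = -32/35v^2 - 2/7v.
  leading term v^2: no divisor's leading term divides it; move -32/35v^2 to the remainder.
  leading term v: no divisor's leading term divides it; move -2/7v to the remainder.
  remainder -32/35v^2 - 2/7v ≠ 0; add g_4 = -32/35v^2 - 2/7v to the basis.

The other S-polynomials (S(f_2,g_3), S(f_1,g_4), S(f_2,g_4), S(g_3,g_4)) all reduce to 0 modulo the current basis, so we have a Gröbner basis.
Inter-reduce: drop elements whose leading term is divisible by another's, tail-reduce, and make monic.
Reduced Gröbner basis: {u + 32/35v + 1, v^2 + 5/16v}.

Buchberger on the second generating set:
h_1 = -5uv - 16u - 91/5v - 16, LT = uv.
h_2 = -12uv + 12u + 12/5v + 12, LT = uv.

S(h_1,h_2): lcm = uv. S = 21/5u + 96/25v + 21/5.
  leading term u: no divisor's leading term divides it; move 21/5u to the remainder.
  leading term v: no divisor's leading term divides it; move 96/25v to the remainder.
  leading term 1: no divisor's leading term divides it; move 21/5 to the remainder.
  remainder 21/5u + 96/25v + 21/5 ≠ 0; add k_3 = 21/5u + 96/25v + 21/5 to the basis.

S(h_1,k_3): lcm = uv. S = 16/5u - 32/35v^2 + 66/25v + 16/5.
  leading term u: subtract (16/21)·k_3 from 16/5u - 32/35v^2 + 66/25v + 16/5 → -32/35v^2 - 2/7v
  leading term v^2: no divisor's leading term divides it; move -32/35v^2 to the remainder.
  leading term v: no divisor's leading term divides it; move -2/7v to the remainder.
  remainder -32/35v^2 - 2/7v ≠ 0; add k_4 = -32/35v^2 - 2/7v to the basis.

The other S-polynomials (S(h_2,k_3), S(h_1,k_4), S(h_2,k_4), S(k_3,k_4)) all reduce to 0 modulo the current basis, so we have a Gröbner basis.
Inter-reduce: drop elements whose leading term is divisible by another's, tail-reduce, and make monic.
Reduced Gröbner basis: {u + 32/35v + 1, v^2 + 5/16v}.

Same reduced basis, so the two generating sets span the same ideal.
The same test decides containment: I ⊆ J iff every generator of I reduces to 0 modulo a Gröbner basis of J.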